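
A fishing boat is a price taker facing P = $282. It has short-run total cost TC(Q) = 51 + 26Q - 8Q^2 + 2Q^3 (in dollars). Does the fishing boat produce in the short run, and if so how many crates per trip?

Strip out fixed cost: VC = 26Q - 8Q^2 + 2Q^3. Then AVC = 26 - 8Q + 2Q^2 and MC = 26 - 16Q + 6Q^2.
AVC hits its minimum where MC = AVC, at Q = 2, giving min AVC = 26 - 8·2 + 2·2^2 = $18.
Because $282 ≥ $18, revenue can cover variable cost; the firm operates.
P = MC gives -256 - 16Q + 6Q^2 = 0, with roots -16/3 and 8. Take the larger (rising MC): Q* = 8.
Check: AVC at Q = 8 is $90 ≤ P, so revenue covers variable cost.
Profit = P·Q − TC = 282·8 − 771 = $1485.

Produce at Q = 8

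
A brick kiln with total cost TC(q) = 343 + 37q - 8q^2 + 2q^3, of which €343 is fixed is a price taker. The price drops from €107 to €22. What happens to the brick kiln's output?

MC = 37 - 16q + 6q^2; the shutdown threshold is min AVC = €29 (at q = 2).
With P = €107 above the shutdown price, P = MC gives q = 5.
At P = €22 < min AVC = €29, price no longer covers variable cost at any output, so the firm shuts down: q = 0.

Output falls from 5 to 0 (the firm shuts down)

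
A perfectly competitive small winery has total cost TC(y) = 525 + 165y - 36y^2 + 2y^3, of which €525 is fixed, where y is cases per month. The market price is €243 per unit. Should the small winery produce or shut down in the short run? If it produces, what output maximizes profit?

Produce at y = 13

Variable cost is VC = 165y - 36y^2 + 2y^3, so AVC = VC/y = 165 - 36y + 2y^2 and MC = dTC/dy = 165 - 72y + 6y^2.
AVC hits its minimum where MC = AVC, at y = 9, giving min AVC = 165 - 36·9 + 2·9^2 = €3.
P = €243 exceeds min AVC = €3, so the firm stays open.
Solving P = MC: -78 - 72y + 6y^2 = 0 ⇒ y = -1 or 13. On the upward-sloping branch, y* = 13.
Check: AVC at y = 13 is €35 ≤ P, so revenue covers variable cost.
Profit = P·y − TC = 243·13 − 980 = €2179.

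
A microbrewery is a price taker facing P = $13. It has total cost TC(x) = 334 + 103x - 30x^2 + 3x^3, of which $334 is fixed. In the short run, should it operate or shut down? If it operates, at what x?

Strip out fixed cost: VC = 103x - 30x^2 + 3x^3. Then AVC = 103 - 30x + 3x^2 and MC = 103 - 60x + 9x^2.
The AVC parabola has its vertex at x = 30/6 = 5, where AVC = 103 - 30·5 + 3·5^2 = $28.
With P < min AVC ($13 < $28), every unit sold adds to the loss.
The firm minimizes its loss by shutting down and losing only its fixed cost of $334.

Shut down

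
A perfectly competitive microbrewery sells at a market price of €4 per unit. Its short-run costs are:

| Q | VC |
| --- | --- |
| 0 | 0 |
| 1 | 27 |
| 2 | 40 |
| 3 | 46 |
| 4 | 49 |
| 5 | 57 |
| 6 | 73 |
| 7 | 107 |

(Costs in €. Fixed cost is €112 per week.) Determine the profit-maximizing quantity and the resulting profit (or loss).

Profit at each row (π = 4Q − TC): Q=0: -112; Q=1: -135; Q=2: -144; Q=3: -146; Q=4: -145; Q=5: -149; Q=6: -161; Q=7: -191.
Profit is highest at Q = 0. Equivalently, the lowest AVC in the table is 57/5 ≈ €11.40 at Q = 5, and P = €4 falls below it — price never covers variable cost, so the firm shuts down and loses only its fixed cost.

Q = 0 (shut down); profit = -€112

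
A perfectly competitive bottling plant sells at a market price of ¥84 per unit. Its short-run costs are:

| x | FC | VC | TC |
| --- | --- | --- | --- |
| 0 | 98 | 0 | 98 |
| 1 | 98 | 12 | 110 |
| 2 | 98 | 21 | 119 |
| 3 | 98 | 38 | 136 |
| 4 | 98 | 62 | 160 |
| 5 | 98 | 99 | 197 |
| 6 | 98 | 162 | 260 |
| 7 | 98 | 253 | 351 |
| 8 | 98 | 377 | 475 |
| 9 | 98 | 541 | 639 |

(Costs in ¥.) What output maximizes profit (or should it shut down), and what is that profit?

Tabulate TR − TC: x=0: -98; x=1: -26; x=2: 49; x=3: 116; x=4: 176; x=5: 223; x=6: 244; x=7: 237; x=8: 197; x=9: 117.
Profit is maximized at x = 6. AVC there is 162/6 = ¥27 ≤ P, so producing beats shutting down (which would give -¥98).

x = 6; profit = ¥244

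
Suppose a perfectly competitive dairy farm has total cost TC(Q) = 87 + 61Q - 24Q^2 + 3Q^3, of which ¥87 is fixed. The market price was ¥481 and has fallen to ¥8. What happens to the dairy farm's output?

Output falls from 10 to 0 (the firm shuts down)

AVC = 61 - 24Q + 3Q^2, minimized at Q = 4 where min AVC = ¥13. MC = 61 - 48Q + 9Q^2.
At P = ¥481 ≥ min AVC, set P = MC on the rising branch: Q = 10.
At P = ¥8 < min AVC = ¥13, price no longer covers variable cost at any output, so the firm shuts down: Q = 0.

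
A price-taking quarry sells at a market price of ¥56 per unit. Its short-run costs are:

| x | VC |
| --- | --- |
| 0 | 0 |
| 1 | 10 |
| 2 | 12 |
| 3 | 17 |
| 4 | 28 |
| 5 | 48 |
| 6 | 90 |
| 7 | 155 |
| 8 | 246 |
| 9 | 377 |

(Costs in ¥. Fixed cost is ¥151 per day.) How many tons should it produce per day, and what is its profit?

x = 6; profit = ¥95

Compute π = P·x − TC at each output: x=0: -151; x=1: -105; x=2: -51; x=3: 0; x=4: 45; x=5: 81; x=6: 95; x=7: 86; x=8: 51; x=9: -24.
Profit is maximized at x = 6. AVC there is 90/6 = ¥15 ≤ P, so producing beats shutting down (which would give -¥151).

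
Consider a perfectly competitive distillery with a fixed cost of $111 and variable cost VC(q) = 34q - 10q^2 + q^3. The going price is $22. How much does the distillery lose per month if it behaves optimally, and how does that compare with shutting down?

Profit = -$39 at q = 6

AVC = 34 - 10q + q^2; min AVC = $9 at q = 5. Since P = $22 ≥ min AVC, the firm produces.
MC = 34 - 20q + 3q^2. Setting P = MC and taking the root on the rising branch gives q* = 6.
TR = 22·6 = 132. TC = 111 + 60 = 171. Profit = 132 − 171 = -$39.
By producing, the firm covers all variable cost plus $72 of fixed cost; shutting down would lose the full $111.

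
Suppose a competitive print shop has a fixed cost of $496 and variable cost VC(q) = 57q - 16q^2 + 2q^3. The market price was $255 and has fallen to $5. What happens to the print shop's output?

Output falls from 9 to 0 (the firm shuts down)

MC = 57 - 32q + 6q^2; the shutdown threshold is min AVC = $25 (at q = 4).
At P = $255 ≥ min AVC, set P = MC on the rising branch: q = 9.
At P = $5 < min AVC = $25, price no longer covers variable cost at any output, so the firm shuts down: q = 0.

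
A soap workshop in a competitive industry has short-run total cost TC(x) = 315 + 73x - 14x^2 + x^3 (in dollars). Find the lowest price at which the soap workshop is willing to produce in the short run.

The firm shuts down when price falls below the minimum of average variable cost. AVC = VC/x = 73 - 14x + x^2.
At the minimum of AVC, MC = AVC. MC = 73 - 28x + 3x^2; setting MC = AVC gives 2x^2 - 14x = 0, so x = 7. min AVC = 24.
The firm shuts down for any P below $24.

$24 per unit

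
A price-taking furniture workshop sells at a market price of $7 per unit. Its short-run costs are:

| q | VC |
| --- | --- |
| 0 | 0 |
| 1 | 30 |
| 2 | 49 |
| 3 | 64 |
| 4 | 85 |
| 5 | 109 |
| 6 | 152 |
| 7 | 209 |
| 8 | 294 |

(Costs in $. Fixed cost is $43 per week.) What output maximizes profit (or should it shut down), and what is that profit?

q = 0 (shut down); profit = -$43

Profit at each row (π = 7q − TC): q=0: -43; q=1: -66; q=2: -78; q=3: -86; q=4: -100; q=5: -117; q=6: -153; q=7: -203; q=8: -281.
Profit is highest at q = 0. Equivalently, the lowest AVC in the table is 85/4 ≈ $21.25 at q = 4, and P = $7 falls below it — price never covers variable cost, so the firm shuts down and loses only its fixed cost.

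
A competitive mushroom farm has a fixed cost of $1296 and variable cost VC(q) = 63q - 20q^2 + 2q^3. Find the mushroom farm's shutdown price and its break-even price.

Shutdown price = $13; break-even price = $189

AVC = 63 - 20q + 2q^2; minimized at q = 5, giving min AVC = $13. That is the shutdown price.
ATC = 1296/q + 63 - 20q + 2q^2. Setting dATC/dq = −1296/q^2 − 20 + 4q = 0 gives q = 9 (since 4·9^3 − 20·9^2 = 1296).
min ATC = 1296/9 + 63 − 20·9 + 2·9^2 = $189. That is the break-even price.
For $13 ≤ P < $189 the firm produces at a loss; below $13 it shuts down.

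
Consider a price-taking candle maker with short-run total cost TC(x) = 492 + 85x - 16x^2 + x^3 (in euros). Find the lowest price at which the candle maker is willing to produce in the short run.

Short-run supply begins at min AVC. From VC = 85x - 16x^2 + x^3, AVC = 85 - 16x + x^2.
At the minimum of AVC, MC = AVC. MC = 85 - 32x + 3x^2; setting MC = AVC gives 2x^2 - 16x = 0, so x = 8. min AVC = 21.
For P < €21 the firm produces nothing.

€21 per unit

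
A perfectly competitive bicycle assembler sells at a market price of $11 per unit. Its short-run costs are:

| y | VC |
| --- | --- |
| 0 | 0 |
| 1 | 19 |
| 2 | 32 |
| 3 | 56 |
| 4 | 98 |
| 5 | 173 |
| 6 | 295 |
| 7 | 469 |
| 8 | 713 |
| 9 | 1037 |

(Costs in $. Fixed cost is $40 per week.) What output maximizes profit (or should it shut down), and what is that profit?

y = 0 (shut down); profit = -$40

Tabulate TR − TC: y=0: -40; y=1: -48; y=2: -50; y=3: -63; y=4: -94; y=5: -158; y=6: -269; y=7: -432; y=8: -665; y=9: -978.
Profit is highest at y = 0. Equivalently, the lowest AVC in the table is 32/2 ≈ $16 at y = 2, and P = $11 falls below it — price never covers variable cost, so the firm shuts down and loses only its fixed cost.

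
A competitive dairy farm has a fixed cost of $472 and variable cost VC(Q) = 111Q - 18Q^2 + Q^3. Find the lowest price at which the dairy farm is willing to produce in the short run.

The firm shuts down when price falls below the minimum of average variable cost. AVC = VC/Q = 111 - 18Q + Q^2.
dAVC/dQ = -18 + 2Q = 0 gives Q = 9. min AVC = 111 - 18·9 + 9^2 = 30.
For P < $30 the firm produces nothing.

$30 per unit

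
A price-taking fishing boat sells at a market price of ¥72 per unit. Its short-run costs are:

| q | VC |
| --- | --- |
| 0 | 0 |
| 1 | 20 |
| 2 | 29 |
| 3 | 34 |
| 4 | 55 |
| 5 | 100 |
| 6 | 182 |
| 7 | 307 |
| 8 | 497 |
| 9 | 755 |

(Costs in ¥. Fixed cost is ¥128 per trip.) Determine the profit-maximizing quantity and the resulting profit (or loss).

Tabulate TR − TC: q=0: -128; q=1: -76; q=2: -13; q=3: 54; q=4: 105; q=5: 132; q=6: 122; q=7: 69; q=8: -49; q=9: -235.
Profit is maximized at q = 5. AVC there is 100/5 = ¥20 ≤ P, so producing beats shutting down (which would give -¥128).

q = 5; profit = ¥132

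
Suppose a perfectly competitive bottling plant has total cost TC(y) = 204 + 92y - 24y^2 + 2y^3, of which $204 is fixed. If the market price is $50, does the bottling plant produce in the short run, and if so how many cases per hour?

From TC, MC = TC'(y) = 92 - 48y + 6y^2 and AVC = VC/y = 92 - 24y + 2y^2.
AVC hits its minimum where MC = AVC, at y = 6, giving min AVC = 92 - 24·6 + 2·6^2 = $20.
P = $50 exceeds min AVC = $20, so the firm stays open.
P = MC gives 42 - 48y + 6y^2 = 0, with roots 1 and 7. Take the larger (rising MC): y* = 7.
Check: AVC at y = 7 is $22 ≤ P, so revenue covers variable cost.
Profit = P·y − TC = 50·7 − 358 = -$8, a loss, but smaller than the $204 fixed cost the firm would lose by shutting down.

Produce at y = 7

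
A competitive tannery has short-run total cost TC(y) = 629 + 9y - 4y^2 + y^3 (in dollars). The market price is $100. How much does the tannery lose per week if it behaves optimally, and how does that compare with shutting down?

AVC = 9 - 4y + y^2; min AVC = $5 at y = 2. Since P = $100 ≥ min AVC, the firm produces.
With MC = 9 - 8y + 3y^2, P = MC on the upward-sloping part at y* = 7.
TR = 100·7 = 700. TC = 629 + 210 = 839. Profit = 700 − 839 = -$139.
That loss of $139 beats the $629 the firm would lose by shutting down; producing recovers $490 of fixed cost.

Profit = -$139 at y = 7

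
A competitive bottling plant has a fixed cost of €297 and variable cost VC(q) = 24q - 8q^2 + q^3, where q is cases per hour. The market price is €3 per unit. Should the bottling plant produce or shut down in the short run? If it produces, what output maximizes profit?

Shut down

Strip out fixed cost: VC = 24q - 8q^2 + q^3. Then AVC = 24 - 8q + q^2 and MC = 24 - 16q + 3q^2.
The AVC parabola has its vertex at q = 8/2 = 4, where AVC = 24 - 8·4 + 4^2 = €8.
Since P = €3 < min AVC = €8, price fails to cover variable cost at any output.
The firm minimizes its loss by shutting down and losing only its fixed cost of €297.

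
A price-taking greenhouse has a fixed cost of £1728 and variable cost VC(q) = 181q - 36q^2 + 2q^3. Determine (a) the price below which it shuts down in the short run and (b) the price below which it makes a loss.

Shutdown price = £19; break-even price = £181

Shutdown price = min AVC. AVC = 181 - 36q + 2q^2, with vertex at q = 9 and minimum £19.
ATC = 1728/q + 181 - 36q + 2q^2. Setting dATC/dq = −1728/q^2 − 36 + 4q = 0 gives q = 12 (since 4·12^3 − 36·12^2 = 1728).
min ATC = 1728/12 + 181 − 36·12 + 2·12^2 = £181. That is the break-even price.
Between these two prices the firm operates at a loss; above £181 it earns a profit.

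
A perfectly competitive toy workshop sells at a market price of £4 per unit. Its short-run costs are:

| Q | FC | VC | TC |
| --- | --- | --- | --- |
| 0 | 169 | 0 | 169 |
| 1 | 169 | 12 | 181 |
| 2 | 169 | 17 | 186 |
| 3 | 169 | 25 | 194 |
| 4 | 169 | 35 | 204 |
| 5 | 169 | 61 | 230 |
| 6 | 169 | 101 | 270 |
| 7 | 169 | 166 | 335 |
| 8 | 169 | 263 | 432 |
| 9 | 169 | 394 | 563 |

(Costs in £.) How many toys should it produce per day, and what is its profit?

Q = 0 (shut down); profit = -£169

Profit at each row (π = 4Q − TC): Q=0: -169; Q=1: -177; Q=2: -178; Q=3: -182; Q=4: -188; Q=5: -210; Q=6: -246; Q=7: -307; Q=8: -400; Q=9: -527.
Profit is highest at Q = 0. Equivalently, the lowest AVC in the table is 25/3 ≈ £8.33 at Q = 3, and P = £4 falls below it — price never covers variable cost, so the firm shuts down and loses only its fixed cost.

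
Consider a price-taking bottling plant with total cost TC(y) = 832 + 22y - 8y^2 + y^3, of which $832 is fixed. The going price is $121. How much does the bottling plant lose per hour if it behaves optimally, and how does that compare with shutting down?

AVC = 22 - 8y + y^2; min AVC = $6 at y = 4. Since P = $121 ≥ min AVC, the firm produces.
With MC = 22 - 16y + 3y^2, P = MC on the upward-sloping part at y* = 9.
TR = 121·9 = 1089. TC = 832 + 279 = 1111. Profit = 1089 − 1111 = -$22.
Shutting down would mean losing the fixed cost of $832, so operating at a loss of $22 is better by $810.

Profit = -$22 at y = 9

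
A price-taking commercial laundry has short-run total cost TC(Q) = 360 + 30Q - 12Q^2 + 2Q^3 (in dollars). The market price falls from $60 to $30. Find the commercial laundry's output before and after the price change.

Output falls from 5 to 4

AVC = 30 - 12Q + 2Q^2, minimized at Q = 3 where min AVC = $12. MC = 30 - 24Q + 6Q^2.
At P = $60 ≥ min AVC, set P = MC on the rising branch: Q = 5.
At P = $30 ≥ min AVC, set P = MC: Q = 4. The firm stays open but cuts output.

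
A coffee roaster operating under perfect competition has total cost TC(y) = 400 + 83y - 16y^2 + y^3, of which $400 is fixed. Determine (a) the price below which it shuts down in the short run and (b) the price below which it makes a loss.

Shutdown price = min AVC. AVC = 83 - 16y + y^2, with vertex at y = 8 and minimum $19.
ATC = 400/y + 83 - 16y + y^2. Setting dATC/dy = −400/y^2 − 16 + 2y = 0 gives y = 10 (since 2·10^3 − 16·10^2 = 400).
min ATC = 400/10 + 83 − 16·10 + 10^2 = $63. That is the break-even price.
Between these two prices the firm operates at a loss; above $63 it earns a profit.

Shutdown price = $19; break-even price = $63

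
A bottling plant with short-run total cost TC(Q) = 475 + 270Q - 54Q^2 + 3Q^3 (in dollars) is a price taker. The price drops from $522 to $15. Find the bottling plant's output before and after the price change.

Output falls from 14 to 0 (the firm shuts down)

MC = 270 - 108Q + 9Q^2; the shutdown threshold is min AVC = $27 (at Q = 9).
At P = $522 ≥ min AVC, set P = MC on the rising branch: Q = 14.
At P = $15 < min AVC = $27, price no longer covers variable cost at any output, so the firm shuts down: Q = 0.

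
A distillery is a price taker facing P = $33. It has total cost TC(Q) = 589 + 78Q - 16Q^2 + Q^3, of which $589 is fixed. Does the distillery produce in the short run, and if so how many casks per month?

Produce at Q = 9

From TC, MC = TC'(Q) = 78 - 32Q + 3Q^2 and AVC = VC/Q = 78 - 16Q + Q^2.
The AVC parabola has its vertex at Q = 16/2 = 8, where AVC = 78 - 16·8 + 8^2 = $14.
P = $33 exceeds min AVC = $14, so the firm stays open.
Set P = MC: 33 = 78 - 32Q + 3Q^2 → 45 - 32Q + 3Q^2 = 0. The roots are Q = 5/3 and Q = 9; the profit-maximizing output is on the rising part of MC, so Q* = 9.
Check: AVC at Q = 9 is $15 ≤ P, so revenue covers variable cost.
Profit = P·Q − TC = 33·9 − 724 = -$427, a loss, but smaller than the $589 fixed cost the firm would lose by shutting down.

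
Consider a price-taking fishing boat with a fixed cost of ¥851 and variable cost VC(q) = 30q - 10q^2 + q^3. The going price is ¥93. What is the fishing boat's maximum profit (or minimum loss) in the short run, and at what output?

AVC = 30 - 10q + q^2 has its minimum ¥5 at q = 5; price ¥93 clears that bar, so the firm operates.
With MC = 30 - 20q + 3q^2, P = MC on the upward-sloping part at q* = 9.
TR = 93·9 = 837. TC = 851 + 189 = 1040. Profit = 837 − 1040 = -¥203.
Shutting down would mean losing the fixed cost of ¥851, so operating at a loss of ¥203 is better by ¥648.

Profit = -¥203 at q = 9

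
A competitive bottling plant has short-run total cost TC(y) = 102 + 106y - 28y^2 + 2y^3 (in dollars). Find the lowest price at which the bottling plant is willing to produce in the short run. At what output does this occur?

$8 per unit, at y = 7

The shutdown price is the minimum of AVC. VC = 106y - 28y^2 + 2y^3, so AVC = 106 - 28y + 2y^2.
dAVC/dy = -28 + 4y = 0 gives y = 7. min AVC = 106 - 28·7 + 2·7^2 = 8.
For P < $8 the firm produces nothing.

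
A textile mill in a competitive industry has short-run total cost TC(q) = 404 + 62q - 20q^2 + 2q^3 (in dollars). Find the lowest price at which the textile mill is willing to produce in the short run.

The firm shuts down when price falls below the minimum of average variable cost. AVC = VC/q = 62 - 20q + 2q^2.
At the minimum of AVC, MC = AVC. MC = 62 - 40q + 6q^2; setting MC = AVC gives 4q^2 - 20q = 0, so q = 5. min AVC = 12.
The firm shuts down for any P below $12.

$12 per unit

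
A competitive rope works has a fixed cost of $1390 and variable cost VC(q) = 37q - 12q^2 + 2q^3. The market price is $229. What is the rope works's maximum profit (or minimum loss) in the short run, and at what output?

Profit = -$110 at q = 8

AVC = 37 - 12q + 2q^2 has its minimum $19 at q = 3; price $229 clears that bar, so the firm operates.
MC = 37 - 24q + 6q^2. Setting P = MC and taking the root on the rising branch gives q* = 8.
TR = 229·8 = 1832. TC = 1390 + 552 = 1942. Profit = 1832 − 1942 = -$110.
Shutting down would mean losing the fixed cost of $1390, so operating at a loss of $110 is better by $1280.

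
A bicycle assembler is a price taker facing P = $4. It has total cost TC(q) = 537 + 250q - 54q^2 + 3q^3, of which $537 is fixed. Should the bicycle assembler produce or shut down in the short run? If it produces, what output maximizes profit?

Variable cost is VC = 250q - 54q^2 + 3q^3, so AVC = VC/q = 250 - 54q + 3q^2 and MC = dTC/dq = 250 - 108q + 9q^2.
AVC hits its minimum where MC = AVC, at q = 9, giving min AVC = 250 - 54·9 + 3·9^2 = $7.
Since P = $4 < min AVC = $7, price fails to cover variable cost at any output.
The firm minimizes its loss by shutting down and losing only its fixed cost of $537.

Shut down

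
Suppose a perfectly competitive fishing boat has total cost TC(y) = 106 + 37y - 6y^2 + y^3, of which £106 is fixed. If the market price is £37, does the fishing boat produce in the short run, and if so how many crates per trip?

Variable cost is VC = 37y - 6y^2 + y^3, so AVC = VC/y = 37 - 6y + y^2 and MC = dTC/dy = 37 - 12y + 3y^2.
The AVC parabola has its vertex at y = 6/2 = 3, where AVC = 37 - 6·3 + 3^2 = £28.
Because £37 ≥ £28, revenue can cover variable cost; the firm operates.
Solving P = MC: -12y + 3y^2 = 0 ⇒ y = 0 or 4. On the upward-sloping branch, y* = 4.
Check: AVC at y = 4 is £29 ≤ P, so revenue covers variable cost.
Profit = P·y − TC = 37·4 − 222 = -£74, a loss, but smaller than the £106 fixed cost the firm would lose by shutting down.

Produce at y = 4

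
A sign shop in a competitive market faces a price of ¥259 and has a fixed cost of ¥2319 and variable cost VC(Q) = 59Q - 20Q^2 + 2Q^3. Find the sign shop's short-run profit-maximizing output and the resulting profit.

Profit = -¥319 at Q = 10

AVC = 59 - 20Q + 2Q^2 has its minimum ¥9 at Q = 5; price ¥259 clears that bar, so the firm operates.
MC = 59 - 40Q + 6Q^2. Setting P = MC and taking the root on the rising branch gives Q* = 10.
TR = 259·10 = 2590. TC = 2319 + 590 = 2909. Profit = 2590 − 2909 = -¥319.
That loss of ¥319 beats the ¥2319 the firm would lose by shutting down; producing recovers ¥2000 of fixed cost.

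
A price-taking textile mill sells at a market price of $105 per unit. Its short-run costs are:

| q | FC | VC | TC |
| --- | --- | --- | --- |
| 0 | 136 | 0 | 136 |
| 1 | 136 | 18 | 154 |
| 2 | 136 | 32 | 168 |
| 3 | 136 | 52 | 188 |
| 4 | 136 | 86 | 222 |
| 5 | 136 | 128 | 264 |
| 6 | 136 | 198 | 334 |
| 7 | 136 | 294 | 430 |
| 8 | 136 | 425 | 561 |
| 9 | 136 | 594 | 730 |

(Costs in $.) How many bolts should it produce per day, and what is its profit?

Compute π = P·q − TC at each output: q=0: -136; q=1: -49; q=2: 42; q=3: 127; q=4: 198; q=5: 261; q=6: 296; q=7: 305; q=8: 279; q=9: 215.
Profit is maximized at q = 7. AVC there is 294/7 = $42 ≤ P, so producing beats shutting down (which would give -$136).

q = 7; profit = $305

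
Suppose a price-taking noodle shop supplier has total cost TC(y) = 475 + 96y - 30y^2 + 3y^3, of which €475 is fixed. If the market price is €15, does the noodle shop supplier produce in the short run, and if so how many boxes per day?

Shut down

Strip out fixed cost: VC = 96y - 30y^2 + 3y^3. Then AVC = 96 - 30y + 3y^2 and MC = 96 - 60y + 9y^2.
AVC hits its minimum where MC = AVC, at y = 5, giving min AVC = 96 - 30·5 + 3·5^2 = €21.
Since P = €15 < min AVC = €21, price fails to cover variable cost at any output.
Best response: produce nothing and absorb the €475 fixed cost.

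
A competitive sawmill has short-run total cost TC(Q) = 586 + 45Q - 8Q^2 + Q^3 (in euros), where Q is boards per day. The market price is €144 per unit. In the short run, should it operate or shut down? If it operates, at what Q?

Produce at Q = 9

From TC, MC = TC'(Q) = 45 - 16Q + 3Q^2 and AVC = VC/Q = 45 - 8Q + Q^2.
The AVC parabola has its vertex at Q = 8/2 = 4, where AVC = 45 - 8·4 + 4^2 = €29.
P = €144 exceeds min AVC = €29, so the firm stays open.
Solving P = MC: -99 - 16Q + 3Q^2 = 0 ⇒ Q = -11/3 or 9. On the upward-sloping branch, Q* = 9.
Check: AVC at Q = 9 is €54 ≤ P, so revenue covers variable cost.
Profit = P·Q − TC = 144·9 − 1072 = €224.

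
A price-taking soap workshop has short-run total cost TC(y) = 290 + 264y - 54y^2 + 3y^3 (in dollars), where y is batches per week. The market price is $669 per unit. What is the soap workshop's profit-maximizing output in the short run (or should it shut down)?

From TC, MC = TC'(y) = 264 - 108y + 9y^2 and AVC = VC/y = 264 - 54y + 3y^2.
AVC hits its minimum where MC = AVC, at y = 9, giving min AVC = 264 - 54·9 + 3·9^2 = $21.
Because $669 ≥ $21, revenue can cover variable cost; the firm operates.
Solving P = MC: -405 - 108y + 9y^2 = 0 ⇒ y = -3 or 15. On the upward-sloping branch, y* = 15.
Check: AVC at y = 15 is $129 ≤ P, so revenue covers variable cost.
Profit = P·y − TC = 669·15 − 2225 = $7810.

Produce at y = 15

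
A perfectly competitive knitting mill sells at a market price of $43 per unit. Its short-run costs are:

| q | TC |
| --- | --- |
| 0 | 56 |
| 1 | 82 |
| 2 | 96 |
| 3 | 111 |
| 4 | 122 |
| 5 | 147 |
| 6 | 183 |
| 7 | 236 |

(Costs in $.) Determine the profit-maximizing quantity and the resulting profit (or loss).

Tabulate TR − TC: q=0: -56; q=1: -39; q=2: -10; q=3: 18; q=4: 50; q=5: 68; q=6: 75; q=7: 65.
Profit is maximized at q = 6. AVC there is 127/6 = $21.17 ≤ P, so producing beats shutting down (which would give -$56).

q = 6; profit = $75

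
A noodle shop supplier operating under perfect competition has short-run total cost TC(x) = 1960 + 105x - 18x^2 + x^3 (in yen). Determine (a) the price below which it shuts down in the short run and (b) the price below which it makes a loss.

Shutdown price = ¥24; break-even price = ¥189

AVC = 105 - 18x + x^2; minimized at x = 9, giving min AVC = ¥24. That is the shutdown price.
ATC = 1960/x + 105 - 18x + x^2. Setting dATC/dx = −1960/x^2 − 18 + 2x = 0 gives x = 14 (since 2·14^3 − 18·14^2 = 1960).
min ATC = 1960/14 + 105 − 18·14 + 14^2 = ¥189. That is the break-even price.
For ¥24 ≤ P < ¥189 the firm produces at a loss; below ¥24 it shuts down.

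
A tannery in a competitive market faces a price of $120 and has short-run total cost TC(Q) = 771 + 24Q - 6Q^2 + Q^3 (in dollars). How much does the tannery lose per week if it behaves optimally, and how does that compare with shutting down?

AVC = 24 - 6Q + Q^2 has its minimum $15 at Q = 3; price $120 clears that bar, so the firm operates.
With MC = 24 - 12Q + 3Q^2, P = MC on the upward-sloping part at Q* = 8.
TR = 120·8 = 960. TC = 771 + 320 = 1091. Profit = 960 − 1091 = -$131.
Shutting down would mean losing the fixed cost of $771, so operating at a loss of $131 is better by $640.

Profit = -$131 at Q = 8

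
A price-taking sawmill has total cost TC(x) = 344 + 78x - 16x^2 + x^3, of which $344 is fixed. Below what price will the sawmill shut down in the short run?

Short-run supply begins at min AVC. From VC = 78x - 16x^2 + x^3, AVC = 78 - 16x + x^2.
At the minimum of AVC, MC = AVC. MC = 78 - 32x + 3x^2; setting MC = AVC gives 2x^2 - 16x = 0, so x = 8. min AVC = 14.
For P < $14 the firm produces nothing.

$14 per unit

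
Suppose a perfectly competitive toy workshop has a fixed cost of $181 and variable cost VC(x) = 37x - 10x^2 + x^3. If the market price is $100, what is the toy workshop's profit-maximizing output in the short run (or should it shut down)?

Variable cost is VC = 37x - 10x^2 + x^3, so AVC = VC/x = 37 - 10x + x^2 and MC = dTC/dx = 37 - 20x + 3x^2.
AVC hits its minimum where MC = AVC, at x = 5, giving min AVC = 37 - 10·5 + 5^2 = $12.
Since P = $100 ≥ min AVC = $12, price covers variable cost and the firm should produce.
Solving P = MC: -63 - 20x + 3x^2 = 0 ⇒ x = -7/3 or 9. On the upward-sloping branch, x* = 9.
Check: AVC at x = 9 is $28 ≤ P, so revenue covers variable cost.
Profit = P·x − TC = 100·9 − 433 = $467.

Produce at x = 9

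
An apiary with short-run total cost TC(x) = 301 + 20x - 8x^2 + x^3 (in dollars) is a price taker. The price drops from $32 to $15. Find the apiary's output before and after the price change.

Output falls from 6 to 5

MC = 20 - 16x + 3x^2; the shutdown threshold is min AVC = $4 (at x = 4).
With P = $32 above the shutdown price, P = MC gives x = 6.
At P = $15 ≥ min AVC, set P = MC: x = 5. The firm stays open but cuts output.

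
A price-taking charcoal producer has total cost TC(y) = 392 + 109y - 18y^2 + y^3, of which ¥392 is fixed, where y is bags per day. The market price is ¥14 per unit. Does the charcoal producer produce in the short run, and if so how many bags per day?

Shut down

Strip out fixed cost: VC = 109y - 18y^2 + y^3. Then AVC = 109 - 18y + y^2 and MC = 109 - 36y + 3y^2.
The AVC parabola has its vertex at y = 18/2 = 9, where AVC = 109 - 18·9 + 9^2 = ¥28.
Since P = ¥14 < min AVC = ¥28, price fails to cover variable cost at any output.
The firm minimizes its loss by shutting down and losing only its fixed cost of ¥392.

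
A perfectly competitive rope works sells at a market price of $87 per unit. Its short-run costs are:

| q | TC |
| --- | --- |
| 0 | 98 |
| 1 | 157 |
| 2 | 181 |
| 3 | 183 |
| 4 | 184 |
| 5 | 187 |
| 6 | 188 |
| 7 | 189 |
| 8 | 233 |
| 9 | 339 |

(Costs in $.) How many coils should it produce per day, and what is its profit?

Tabulate TR − TC: q=0: -98; q=1: -70; q=2: -7; q=3: 78; q=4: 164; q=5: 248; q=6: 334; q=7: 420; q=8: 463; q=9: 444.
Profit is maximized at q = 8. AVC there is 135/8 = $16.88 ≤ P, so producing beats shutting down (which would give -$98).

q = 8; profit = $463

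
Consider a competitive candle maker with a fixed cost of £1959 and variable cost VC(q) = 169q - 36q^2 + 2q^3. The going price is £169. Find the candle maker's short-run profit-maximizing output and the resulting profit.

Profit = -£231 at q = 12

AVC = 169 - 36q + 2q^2 has its minimum £7 at q = 9; price £169 clears that bar, so the firm operates.
MC = 169 - 72q + 6q^2. Setting P = MC and taking the root on the rising branch gives q* = 12.
TR = 169·12 = 2028. TC = 1959 + 300 = 2259. Profit = 2028 − 2259 = -£231.
That loss of £231 beats the £1959 the firm would lose by shutting down; producing recovers £1728 of fixed cost.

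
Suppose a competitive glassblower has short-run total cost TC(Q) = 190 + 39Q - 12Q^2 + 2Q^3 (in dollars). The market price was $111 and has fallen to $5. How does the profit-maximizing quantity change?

Output falls from 6 to 0 (the firm shuts down)

MC = 39 - 24Q + 6Q^2; the shutdown threshold is min AVC = $21 (at Q = 3).
At P = $111 ≥ min AVC, set P = MC on the rising branch: Q = 6.
At P = $5 < min AVC = $21, price no longer covers variable cost at any output, so the firm shuts down: Q = 0.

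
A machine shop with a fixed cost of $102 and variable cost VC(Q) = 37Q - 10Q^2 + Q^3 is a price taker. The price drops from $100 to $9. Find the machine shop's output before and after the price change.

Output falls from 9 to 0 (the firm shuts down)

AVC = 37 - 10Q + Q^2, minimized at Q = 5 where min AVC = $12. MC = 37 - 20Q + 3Q^2.
With P = $100 above the shutdown price, P = MC gives Q = 9.
At P = $9 < min AVC = $12, price no longer covers variable cost at any output, so the firm shuts down: Q = 0.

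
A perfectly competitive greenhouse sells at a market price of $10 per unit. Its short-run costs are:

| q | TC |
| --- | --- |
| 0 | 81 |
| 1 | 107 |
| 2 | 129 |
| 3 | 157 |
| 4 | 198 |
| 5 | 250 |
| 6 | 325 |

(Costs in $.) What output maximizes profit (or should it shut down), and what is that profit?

q = 0 (shut down); profit = -$81

Compute π = P·q − TC at each output: q=0: -81; q=1: -97; q=2: -109; q=3: -127; q=4: -158; q=5: -200; q=6: -265.
Profit is highest at q = 0. Equivalently, the lowest AVC in the table is 48/2 ≈ $24 at q = 2, and P = $10 falls below it — price never covers variable cost, so the firm shuts down and loses only its fixed cost.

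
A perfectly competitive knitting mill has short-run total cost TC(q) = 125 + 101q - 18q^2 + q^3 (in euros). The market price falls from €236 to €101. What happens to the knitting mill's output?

Output falls from 15 to 12

MC = 101 - 36q + 3q^2; the shutdown threshold is min AVC = €20 (at q = 9).
At P = €236 ≥ min AVC, set P = MC on the rising branch: q = 15.
At P = €101 ≥ min AVC, set P = MC: q = 12. The firm stays open but cuts output.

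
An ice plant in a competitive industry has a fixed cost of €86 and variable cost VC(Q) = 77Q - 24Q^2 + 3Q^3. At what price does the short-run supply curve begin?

€29 per unit

The shutdown price is the minimum of AVC. VC = 77Q - 24Q^2 + 3Q^3, so AVC = 77 - 24Q + 3Q^2.
dAVC/dQ = -24 + 6Q = 0 gives Q = 4. min AVC = 77 - 24·4 + 3·4^2 = 29.
The firm shuts down for any P below €29.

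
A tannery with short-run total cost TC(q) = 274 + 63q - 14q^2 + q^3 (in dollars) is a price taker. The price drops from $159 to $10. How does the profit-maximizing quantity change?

Output falls from 12 to 0 (the firm shuts down)

MC = 63 - 28q + 3q^2; the shutdown threshold is min AVC = $14 (at q = 7).
At P = $159 ≥ min AVC, set P = MC on the rising branch: q = 12.
At P = $10 < min AVC = $14, price no longer covers variable cost at any output, so the firm shuts down: q = 0.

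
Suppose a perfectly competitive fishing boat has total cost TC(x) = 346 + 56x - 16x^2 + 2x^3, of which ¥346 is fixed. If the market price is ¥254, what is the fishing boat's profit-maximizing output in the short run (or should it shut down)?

Produce at x = 9

Variable cost is VC = 56x - 16x^2 + 2x^3, so AVC = VC/x = 56 - 16x + 2x^2 and MC = dTC/dx = 56 - 32x + 6x^2.
The AVC parabola has its vertex at x = 16/4 = 4, where AVC = 56 - 16·4 + 2·4^2 = ¥24.
P = ¥254 exceeds min AVC = ¥24, so the firm stays open.
Solving P = MC: -198 - 32x + 6x^2 = 0 ⇒ x = -11/3 or 9. On the upward-sloping branch, x* = 9.
Check: AVC at x = 9 is ¥74 ≤ P, so revenue covers variable cost.
Profit = P·x − TC = 254·9 − 1012 = ¥1274.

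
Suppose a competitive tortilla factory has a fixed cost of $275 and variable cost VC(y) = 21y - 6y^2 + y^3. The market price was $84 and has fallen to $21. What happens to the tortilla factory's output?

Output falls from 7 to 4

AVC = 21 - 6y + y^2, minimized at y = 3 where min AVC = $12. MC = 21 - 12y + 3y^2.
At P = $84 ≥ min AVC, set P = MC on the rising branch: y = 7.
At P = $21 ≥ min AVC, set P = MC: y = 4. The firm stays open but cuts output.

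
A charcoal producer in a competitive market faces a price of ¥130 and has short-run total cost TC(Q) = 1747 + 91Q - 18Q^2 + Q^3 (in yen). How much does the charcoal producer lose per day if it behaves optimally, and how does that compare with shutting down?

AVC = 91 - 18Q + Q^2; min AVC = ¥10 at Q = 9. Since P = ¥130 ≥ min AVC, the firm produces.
MC = 91 - 36Q + 3Q^2. Setting P = MC and taking the root on the rising branch gives Q* = 13.
TR = 130·13 = 1690. TC = 1747 + 338 = 2085. Profit = 1690 − 2085 = -¥395.
By producing, the firm covers all variable cost plus ¥1352 of fixed cost; shutting down would lose the full ¥1747.

Profit = -¥395 at Q = 13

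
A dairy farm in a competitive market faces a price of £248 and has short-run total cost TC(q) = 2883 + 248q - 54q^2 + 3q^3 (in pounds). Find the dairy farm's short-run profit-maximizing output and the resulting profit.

Profit = -£291 at q = 12

AVC = 248 - 54q + 3q^2; min AVC = £5 at q = 9. Since P = £248 ≥ min AVC, the firm produces.
With MC = 248 - 108q + 9q^2, P = MC on the upward-sloping part at q* = 12.
TR = 248·12 = 2976. TC = 2883 + 384 = 3267. Profit = 2976 − 3267 = -£291.
That loss of £291 beats the £2883 the firm would lose by shutting down; producing recovers £2592 of fixed cost.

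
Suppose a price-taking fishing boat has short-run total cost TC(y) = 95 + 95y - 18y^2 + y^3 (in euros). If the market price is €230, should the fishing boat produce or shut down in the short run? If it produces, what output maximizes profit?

Strip out fixed cost: VC = 95y - 18y^2 + y^3. Then AVC = 95 - 18y + y^2 and MC = 95 - 36y + 3y^2.
AVC hits its minimum where MC = AVC, at y = 9, giving min AVC = 95 - 18·9 + 9^2 = €14.
P = €230 exceeds min AVC = €14, so the firm stays open.
Set P = MC: 230 = 95 - 36y + 3y^2 → -135 - 36y + 3y^2 = 0. The roots are y = -3 and y = 15; the profit-maximizing output is on the rising part of MC, so y* = 15.
Check: AVC at y = 15 is €50 ≤ P, so revenue covers variable cost.
Profit = P·y − TC = 230·15 − 845 = €2605.

Produce at y = 15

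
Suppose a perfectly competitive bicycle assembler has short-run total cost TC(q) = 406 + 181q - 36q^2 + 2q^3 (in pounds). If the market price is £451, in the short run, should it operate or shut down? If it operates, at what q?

Produce at q = 15

Strip out fixed cost: VC = 181q - 36q^2 + 2q^3. Then AVC = 181 - 36q + 2q^2 and MC = 181 - 72q + 6q^2.
The AVC parabola has its vertex at q = 36/4 = 9, where AVC = 181 - 36·9 + 2·9^2 = £19.
Since P = £451 ≥ min AVC = £19, price covers variable cost and the firm should produce.
Solving P = MC: -270 - 72q + 6q^2 = 0 ⇒ q = -3 or 15. On the upward-sloping branch, q* = 15.
Check: AVC at q = 15 is £91 ≤ P, so revenue covers variable cost.
Profit = P·q − TC = 451·15 − 1771 = £4994.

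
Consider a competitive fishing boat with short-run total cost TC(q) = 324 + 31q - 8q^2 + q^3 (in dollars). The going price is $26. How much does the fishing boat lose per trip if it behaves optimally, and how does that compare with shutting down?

AVC = 31 - 8q + q^2 has its minimum $15 at q = 4; price $26 clears that bar, so the firm operates.
With MC = 31 - 16q + 3q^2, P = MC on the upward-sloping part at q* = 5.
TR = 26·5 = 130. TC = 324 + 80 = 404. Profit = 130 − 404 = -$274.
By producing, the firm covers all variable cost plus $50 of fixed cost; shutting down would lose the full $324.

Profit = -$274 at q = 5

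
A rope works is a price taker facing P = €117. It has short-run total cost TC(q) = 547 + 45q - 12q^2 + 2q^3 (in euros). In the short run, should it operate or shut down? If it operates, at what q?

Produce at q = 6

Variable cost is VC = 45q - 12q^2 + 2q^3, so AVC = VC/q = 45 - 12q + 2q^2 and MC = dTC/dq = 45 - 24q + 6q^2.
AVC hits its minimum where MC = AVC, at q = 3, giving min AVC = 45 - 12·3 + 2·3^2 = €27.
Since P = €117 ≥ min AVC = €27, price covers variable cost and the firm should produce.
Set P = MC: 117 = 45 - 24q + 6q^2 → -72 - 24q + 6q^2 = 0. The roots are q = -2 and q = 6; the profit-maximizing output is on the rising part of MC, so q* = 6.
Check: AVC at q = 6 is €45 ≤ P, so revenue covers variable cost.
Profit = P·q − TC = 117·6 − 817 = -€115, a loss, but smaller than the €547 fixed cost the firm would lose by shutting down.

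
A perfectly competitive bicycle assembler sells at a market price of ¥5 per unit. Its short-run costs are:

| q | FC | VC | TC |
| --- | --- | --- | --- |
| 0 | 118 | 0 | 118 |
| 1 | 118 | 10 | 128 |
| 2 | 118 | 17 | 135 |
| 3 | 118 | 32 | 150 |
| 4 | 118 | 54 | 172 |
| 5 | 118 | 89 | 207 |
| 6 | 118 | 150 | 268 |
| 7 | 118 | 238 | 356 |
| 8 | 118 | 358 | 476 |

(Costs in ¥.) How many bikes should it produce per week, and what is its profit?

Compute π = P·q − TC at each output: q=0: -118; q=1: -123; q=2: -125; q=3: -135; q=4: -152; q=5: -182; q=6: -238; q=7: -321; q=8: -436.
Profit is highest at q = 0. Equivalently, the lowest AVC in the table is 17/2 ≈ ¥8.50 at q = 2, and P = ¥5 falls below it — price never covers variable cost, so the firm shuts down and loses only its fixed cost.

q = 0 (shut down); profit = -¥118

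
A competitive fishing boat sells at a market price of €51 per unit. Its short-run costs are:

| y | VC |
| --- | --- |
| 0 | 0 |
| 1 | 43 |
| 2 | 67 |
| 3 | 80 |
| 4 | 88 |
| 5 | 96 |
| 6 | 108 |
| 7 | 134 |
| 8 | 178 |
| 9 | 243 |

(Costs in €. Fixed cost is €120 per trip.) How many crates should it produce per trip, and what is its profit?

y = 8; profit = €110

Tabulate TR − TC: y=0: -120; y=1: -112; y=2: -85; y=3: -47; y=4: -4; y=5: 39; y=6: 78; y=7: 103; y=8: 110; y=9: 96.
Profit is maximized at y = 8. AVC there is 178/8 = €22.25 ≤ P, so producing beats shutting down (which would give -€120).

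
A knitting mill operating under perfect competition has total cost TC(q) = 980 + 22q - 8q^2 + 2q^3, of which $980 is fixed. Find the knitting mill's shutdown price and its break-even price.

AVC = 22 - 8q + 2q^2; minimized at q = 2, giving min AVC = $14. That is the shutdown price.
ATC = 980/q + 22 - 8q + 2q^2. Setting dATC/dq = −980/q^2 − 8 + 4q = 0 gives q = 7 (since 4·7^3 − 8·7^2 = 980).
min ATC = 980/7 + 22 − 8·7 + 2·7^2 = $204. That is the break-even price.
Between these two prices the firm operates at a loss; above $204 it earns a profit.

Shutdown price = $14; break-even price = $204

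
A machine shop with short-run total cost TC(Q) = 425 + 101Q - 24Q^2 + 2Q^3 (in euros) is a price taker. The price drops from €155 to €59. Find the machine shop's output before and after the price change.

Output falls from 9 to 7

AVC = 101 - 24Q + 2Q^2, minimized at Q = 6 where min AVC = €29. MC = 101 - 48Q + 6Q^2.
With P = €155 above the shutdown price, P = MC gives Q = 9.
At P = €59 ≥ min AVC, set P = MC: Q = 7. The firm stays open but cuts output.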